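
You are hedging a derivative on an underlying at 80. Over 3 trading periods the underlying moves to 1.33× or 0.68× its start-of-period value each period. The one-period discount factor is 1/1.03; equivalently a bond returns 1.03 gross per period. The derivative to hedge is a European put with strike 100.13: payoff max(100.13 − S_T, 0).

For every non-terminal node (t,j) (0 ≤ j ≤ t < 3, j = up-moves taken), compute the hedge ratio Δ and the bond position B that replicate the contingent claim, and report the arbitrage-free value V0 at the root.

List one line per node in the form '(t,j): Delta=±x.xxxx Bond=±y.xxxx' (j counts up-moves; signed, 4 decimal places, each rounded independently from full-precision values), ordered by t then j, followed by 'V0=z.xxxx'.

(0,0): Delta=-0.5371 Bond=67.1833
(1,0): Delta=-1.0000 Bond=94.3821
(1,1): Delta=-0.3342 Bond=47.6132
(2,0): Delta=-1.0000 Bond=97.2136
(2,1): Delta=-1.0000 Bond=97.2136
(2,2): Delta=-0.0424 Bond=7.7512
V0=24.2176

Risk-neutral probability p* = (R−d)/(u−d) = (1.03−0.68)/(1.33−0.68) = 0.5385.
Payoff layer (t=3): V(3,0)=74.9754, V(3,1)=50.9306, V(3,2)=3.9018, V(3,3)=0.0000
Node (2,0) S=36.9920: V=(p*·50.9306+(1−p*)·74.9754)/1.03=60.2216; Δ=(50.9306−74.9754)/(49.1994−25.1546)=-1.0000; B=V−Δ·S=97.2136
Node (2,1) S=72.3520: V=(p*·3.9018+(1−p*)·50.9306)/1.03=24.8616; Δ=(3.9018−50.9306)/(96.2282−49.1994)=-1.0000; B=V−Δ·S=97.2136
Node (2,2) S=141.5120: V=(p*·0.0000+(1−p*)·3.9018)/1.03=1.7484; Δ=(0.0000−3.9018)/(188.2110−96.2282)=-0.0424; B=V−Δ·S=7.7512
Node (1,0) S=54.4000: V=(p*·24.8616+(1−p*)·60.2216)/1.03=39.9821; Δ=(24.8616−60.2216)/(72.3520−36.9920)=-1.0000; B=V−Δ·S=94.3821
Node (1,1) S=106.4000: V=(p*·1.7484+(1−p*)·24.8616)/1.03=12.0544; Δ=(1.7484−24.8616)/(141.5120−72.3520)=-0.3342; B=V−Δ·S=47.6132
Node (0,0) S=80.0000: V=(p*·12.0544+(1−p*)·39.9821)/1.03=24.2176; Δ=(12.0544−39.9821)/(106.4000−54.4000)=-0.5371; B=V−Δ·S=67.1833
Self-financing check: at every node Δ·S+B equals the discounted successor values.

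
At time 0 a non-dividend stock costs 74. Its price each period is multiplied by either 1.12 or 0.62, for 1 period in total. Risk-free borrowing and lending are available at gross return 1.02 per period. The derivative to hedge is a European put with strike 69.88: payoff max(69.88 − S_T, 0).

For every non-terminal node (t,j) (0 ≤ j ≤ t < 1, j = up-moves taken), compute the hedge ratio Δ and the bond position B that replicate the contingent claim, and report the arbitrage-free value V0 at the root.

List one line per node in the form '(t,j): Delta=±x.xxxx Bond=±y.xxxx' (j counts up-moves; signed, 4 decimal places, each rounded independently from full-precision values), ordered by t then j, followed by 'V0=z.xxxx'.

(0,0): Delta=-0.6486 Bond=52.7059
V0=4.7059

Since d<R<u, set p* = (R−d)/(u−d) = 0.8000; price each node as the discounted p*-expectation of its children.
Payoff layer (t=1): V(1,0)=24.0000, V(1,1)=0.0000
(0,0): S=74.0000. Δ = (V_up−V_dn)/(S_up−S_dn) = (0.0000−24.0000)/(82.8800−45.8800) = -0.6486. V = [p*·0.0000 + (1−p*)·24.0000]/1.02 = 4.7059. B = V − Δ·S = 52.7059.
Self-financing check: at every node Δ·S+B equals the discounted successor values.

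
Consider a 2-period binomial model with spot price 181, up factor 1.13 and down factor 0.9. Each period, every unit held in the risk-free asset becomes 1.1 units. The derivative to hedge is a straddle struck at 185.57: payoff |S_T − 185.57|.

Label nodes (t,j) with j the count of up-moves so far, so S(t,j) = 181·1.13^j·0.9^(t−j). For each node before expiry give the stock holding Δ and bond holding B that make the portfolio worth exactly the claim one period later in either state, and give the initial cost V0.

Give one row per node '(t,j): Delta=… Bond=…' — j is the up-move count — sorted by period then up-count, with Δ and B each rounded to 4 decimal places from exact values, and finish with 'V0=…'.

(0,0): Delta=0.7299 Bond=-102.8129
(1,0): Delta=-1.0000 Bond=168.7000
(1,1): Delta=0.9365 Bond=-155.3633
V0=29.2918

Under the risk-neutral measure, an up-move has probability p* = (R−d)/(u−d) = 0.8696 and values discount at R = 1.1.
Terminal payoffs: V(2,0)=38.9600, V(2,1)=1.4930, V(2,2)=45.5489
Node (1,0) S=162.9000: V=(p*·1.4930+(1−p*)·38.9600)/1.1=5.8000; Δ=(1.4930−38.9600)/(184.0770−146.6100)=-1.0000; B=V−Δ·S=168.7000
Node (1,1) S=204.5300: V=(p*·45.5489+(1−p*)·1.4930)/1.1=36.1841; Δ=(45.5489−1.4930)/(231.1189−184.0770)=0.9365; B=V−Δ·S=-155.3633
Node (0,0) S=181.0000: V=(p*·36.1841+(1−p*)·5.8000)/1.1=29.2918; Δ=(36.1841−5.8000)/(204.5300−162.9000)=0.7299; B=V−Δ·S=-102.8129
Self-financing check: at every node Δ·S+B equals the discounted successor values.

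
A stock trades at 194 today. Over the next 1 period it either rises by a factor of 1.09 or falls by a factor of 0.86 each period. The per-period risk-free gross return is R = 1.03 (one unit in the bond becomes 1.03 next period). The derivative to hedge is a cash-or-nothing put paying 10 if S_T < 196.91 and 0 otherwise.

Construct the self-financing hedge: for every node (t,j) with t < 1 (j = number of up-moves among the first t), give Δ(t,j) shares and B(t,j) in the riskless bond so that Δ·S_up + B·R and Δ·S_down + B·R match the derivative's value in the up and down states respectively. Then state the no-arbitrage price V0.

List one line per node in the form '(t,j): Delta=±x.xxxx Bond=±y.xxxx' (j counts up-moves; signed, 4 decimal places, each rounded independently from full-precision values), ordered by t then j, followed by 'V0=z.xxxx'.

The replicating-portfolio and risk-neutral prices coincide; use p* = (1.03−0.86)/(1.09−0.86) = 0.7391 for the latter.
At expiry t=1: V(1,0)=10.0000, V(1,1)=0.0000
Node (0,0) S=194.0000: V=(p*·0.0000+(1−p*)·10.0000)/1.03=2.5327; Δ=(0.0000−10.0000)/(211.4600−166.8400)=-0.2241; B=V−Δ·S=46.0110
The time-0 hedge costs 2.5327, which is the no-arbitrage price.

(0,0): Delta=-0.2241 Bond=46.0110
V0=2.5327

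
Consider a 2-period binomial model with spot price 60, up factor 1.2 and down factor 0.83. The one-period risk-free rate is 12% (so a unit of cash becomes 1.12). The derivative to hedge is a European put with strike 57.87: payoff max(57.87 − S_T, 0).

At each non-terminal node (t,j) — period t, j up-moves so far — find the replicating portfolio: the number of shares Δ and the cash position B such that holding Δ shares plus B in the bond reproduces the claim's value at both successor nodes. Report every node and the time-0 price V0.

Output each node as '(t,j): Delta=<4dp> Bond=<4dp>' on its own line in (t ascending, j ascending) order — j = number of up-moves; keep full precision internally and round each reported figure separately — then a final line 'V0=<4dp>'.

The replicating-portfolio and risk-neutral prices coincide; use p* = (1.12−0.83)/(1.2−0.83) = 0.7838 for the latter.
Terminal values V(2,·): V(2,0)=16.5360, V(2,1)=0.0000, V(2,2)=0.0000
Node (1,0) S=49.8000: V=(p*·0.0000+(1−p*)·16.5360)/1.12=3.1923; Δ=(0.0000−16.5360)/(59.7600−41.3340)=-0.8974; B=V−Δ·S=47.8842
Node (1,1) S=72.0000: V=(p*·0.0000+(1−p*)·0.0000)/1.12=0.0000; Δ=(0.0000−0.0000)/(86.4000−59.7600)=0.0000; B=V−Δ·S=0.0000
Node (0,0) S=60.0000: V=(p*·0.0000+(1−p*)·3.1923)/1.12=0.6163; Δ=(0.0000−3.1923)/(72.0000−49.8000)=-0.1438; B=V−Δ·S=9.2440
Check: Δ(0,0)·S0 + B(0,0) = 0.6163 = V0.

(0,0): Delta=-0.1438 Bond=9.2440
(1,0): Delta=-0.8974 Bond=47.8842
(1,1): Delta=0.0000 Bond=0.0000
V0=0.6163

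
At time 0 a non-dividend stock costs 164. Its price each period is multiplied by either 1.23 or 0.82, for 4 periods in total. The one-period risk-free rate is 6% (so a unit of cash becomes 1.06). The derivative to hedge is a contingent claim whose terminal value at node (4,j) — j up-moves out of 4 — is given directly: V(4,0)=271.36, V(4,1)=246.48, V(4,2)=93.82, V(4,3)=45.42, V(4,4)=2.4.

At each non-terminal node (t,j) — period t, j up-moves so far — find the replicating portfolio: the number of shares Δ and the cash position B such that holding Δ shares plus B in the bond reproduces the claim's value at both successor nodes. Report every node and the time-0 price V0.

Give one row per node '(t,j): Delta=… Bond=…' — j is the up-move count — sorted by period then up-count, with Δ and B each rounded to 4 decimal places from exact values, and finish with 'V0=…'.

The replicating-portfolio and risk-neutral prices coincide; use p* = (1.06−0.82)/(1.23−0.82) = 0.5854 for the latter.
Payoff layer (t=4): V(4,0)=271.3600, V(4,1)=246.4800, V(4,2)=93.8200, V(4,3)=45.4200, V(4,4)=2.4000
Node (3,0) S=90.4244: V=(p*·246.4800+(1−p*)·271.3600)/1.06=242.2605; Δ=(246.4800−271.3600)/(111.2220−74.1480)=-0.6711; B=V−Δ·S=302.9434
Node (3,1) S=135.6365: V=(p*·93.8200+(1−p*)·246.4800)/1.06=148.2246; Δ=(93.8200−246.4800)/(166.8329−111.2220)=-2.7451; B=V−Δ·S=520.5660
Node (3,2) S=203.4548: V=(p*·45.4200+(1−p*)·93.8200)/1.06=61.7814; Δ=(45.4200−93.8200)/(250.2494−166.8329)=-0.5802; B=V−Δ·S=179.8302
Node (3,3) S=305.1822: V=(p*·2.4000+(1−p*)·45.4200)/1.06=19.0920; Δ=(2.4000−45.4200)/(375.3741−250.2494)=-0.3438; B=V−Δ·S=124.0189
Node (2,0) S=110.2736: V=(p*·148.2246+(1−p*)·242.2605)/1.06=176.6180; Δ=(148.2246−242.2605)/(135.6365−90.4244)=-2.0799; B=V−Δ·S=405.9738
Node (2,1) S=165.4104: V=(p*·61.7814+(1−p*)·148.2246)/1.06=92.0978; Δ=(61.7814−148.2246)/(203.4548−135.6365)=-1.2746; B=V−Δ·S=302.9348
Node (2,2) S=248.1156: V=(p*·19.0920+(1−p*)·61.7814)/1.06=34.7099; Δ=(19.0920−61.7814)/(305.1822−203.4548)=-0.4196; B=V−Δ·S=138.8303
Node (1,0) S=134.4800: V=(p*·92.0978+(1−p*)·176.6180)/1.06=119.9460; Δ=(92.0978−176.6180)/(165.4104−110.2736)=-1.5329; B=V−Δ·S=326.0927
Node (1,1) S=201.7200: V=(p*·34.7099+(1−p*)·92.0978)/1.06=55.1933; Δ=(34.7099−92.0978)/(248.1156−165.4104)=-0.6939; B=V−Δ·S=195.1638
Node (0,0) S=164.0000: V=(p*·55.1933+(1−p*)·119.9460)/1.06=77.3981; Δ=(55.1933−119.9460)/(201.7200−134.4800)=-0.9630; B=V−Δ·S=235.3315
The time-0 hedge costs 77.3981, which is the no-arbitrage price.

(0,0): Delta=-0.9630 Bond=235.3315
(1,0): Delta=-1.5329 Bond=326.0927
(1,1): Delta=-0.6939 Bond=195.1638
(2,0): Delta=-2.0799 Bond=405.9738
(2,1): Delta=-1.2746 Bond=302.9348
(2,2): Delta=-0.4196 Bond=138.8303
(3,0): Delta=-0.6711 Bond=302.9434
(3,1): Delta=-2.7451 Bond=520.5660
(3,2): Delta=-0.5802 Bond=179.8302
(3,3): Delta=-0.3438 Bond=124.0189
V0=77.3981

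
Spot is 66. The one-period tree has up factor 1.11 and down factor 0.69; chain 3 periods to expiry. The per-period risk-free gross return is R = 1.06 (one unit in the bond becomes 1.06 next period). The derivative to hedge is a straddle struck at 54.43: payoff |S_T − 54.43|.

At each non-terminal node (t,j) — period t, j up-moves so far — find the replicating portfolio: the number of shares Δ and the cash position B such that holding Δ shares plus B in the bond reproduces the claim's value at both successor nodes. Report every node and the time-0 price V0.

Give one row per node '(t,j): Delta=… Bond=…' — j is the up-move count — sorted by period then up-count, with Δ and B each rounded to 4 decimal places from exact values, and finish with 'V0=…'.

Risk-neutral probability p* = (R−d)/(u−d) = (1.06−0.69)/(1.11−0.69) = 0.8810.
At expiry t=3: V(3,0)=32.7484, V(3,1)=19.5509, V(3,2)=1.6798, V(3,3)=35.8336
(2,0): S=31.4226. Δ = (V_up−V_dn)/(S_up−S_dn) = (19.5509−32.7484)/(34.8791−21.6816) = -1.0000. V = [p*·19.5509 + (1−p*)·32.7484]/1.06 = 19.9265. B = V − Δ·S = 51.3491.
(2,1): S=50.5494. Δ = (V_up−V_dn)/(S_up−S_dn) = (1.6798−19.5509)/(56.1098−34.8791) = -0.8418. V = [p*·1.6798 + (1−p*)·19.5509]/1.06 = 3.5918. B = V − Δ·S = 46.1420.
(2,2): S=81.3186. Δ = (V_up−V_dn)/(S_up−S_dn) = (35.8336−1.6798)/(90.2636−56.1098) = 1.0000. V = [p*·35.8336 + (1−p*)·1.6798]/1.06 = 29.9695. B = V − Δ·S = -51.3491.
(1,0): S=45.5400. Δ = (V_up−V_dn)/(S_up−S_dn) = (3.5918−19.9265)/(50.5494−31.4226) = -0.8540. V = [p*·3.5918 + (1−p*)·19.9265]/1.06 = 5.2230. B = V − Δ·S = 44.1150.
(1,1): S=73.2600. Δ = (V_up−V_dn)/(S_up−S_dn) = (29.9695−3.5918)/(81.3186−50.5494) = 0.8573. V = [p*·29.9695 + (1−p*)·3.5918]/1.06 = 25.3107. B = V − Δ·S = -37.4934.
(0,0): S=66.0000. Δ = (V_up−V_dn)/(S_up−S_dn) = (25.3107−5.2230)/(73.2600−45.5400) = 0.7247. V = [p*·25.3107 + (1−p*)·5.2230]/1.06 = 21.6220. B = V − Δ·S = -26.2057.
The time-0 hedge costs 21.6220, which is the no-arbitrage price.

(0,0): Delta=0.7247 Bond=-26.2057
(1,0): Delta=-0.8540 Bond=44.1150
(1,1): Delta=0.8573 Bond=-37.4934
(2,0): Delta=-1.0000 Bond=51.3491
(2,1): Delta=-0.8418 Bond=46.1420
(2,2): Delta=1.0000 Bond=-51.3491
V0=21.6220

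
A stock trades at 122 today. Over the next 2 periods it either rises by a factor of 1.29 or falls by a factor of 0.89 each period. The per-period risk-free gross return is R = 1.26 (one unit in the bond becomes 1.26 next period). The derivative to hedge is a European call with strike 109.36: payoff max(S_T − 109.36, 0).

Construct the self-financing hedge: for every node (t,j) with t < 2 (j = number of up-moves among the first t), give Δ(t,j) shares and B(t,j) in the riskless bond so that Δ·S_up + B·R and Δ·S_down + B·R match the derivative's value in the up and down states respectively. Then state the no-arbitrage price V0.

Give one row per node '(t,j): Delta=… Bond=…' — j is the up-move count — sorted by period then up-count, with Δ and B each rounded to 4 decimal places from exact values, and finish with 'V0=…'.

Risk-neutral probability p* = (R−d)/(u−d) = (1.26−0.89)/(1.29−0.89) = 0.9250.
At expiry t=2: V(2,0)=0.0000, V(2,1)=30.7082, V(2,2)=93.6602
(1,0): S=108.5800. Δ = (V_up−V_dn)/(S_up−S_dn) = (30.7082−0.0000)/(140.0682−96.6362) = 0.7070. V = [p*·30.7082 + (1−p*)·0.0000]/1.26 = 22.5437. B = V − Δ·S = -54.2268.
(1,1): S=157.3800. Δ = (V_up−V_dn)/(S_up−S_dn) = (93.6602−30.7082)/(203.0202−140.0682) = 1.0000. V = [p*·93.6602 + (1−p*)·30.7082]/1.26 = 70.5863. B = V − Δ·S = -86.7937.
(0,0): S=122.0000. Δ = (V_up−V_dn)/(S_up−S_dn) = (70.5863−22.5437)/(157.3800−108.5800) = 0.9845. V = [p*·70.5863 + (1−p*)·22.5437]/1.26 = 53.1612. B = V − Δ·S = -66.9453.
Check: Δ(0,0)·S0 + B(0,0) = 53.1612 = V0.

(0,0): Delta=0.9845 Bond=-66.9453
(1,0): Delta=0.7070 Bond=-54.2268
(1,1): Delta=1.0000 Bond=-86.7937
V0=53.1612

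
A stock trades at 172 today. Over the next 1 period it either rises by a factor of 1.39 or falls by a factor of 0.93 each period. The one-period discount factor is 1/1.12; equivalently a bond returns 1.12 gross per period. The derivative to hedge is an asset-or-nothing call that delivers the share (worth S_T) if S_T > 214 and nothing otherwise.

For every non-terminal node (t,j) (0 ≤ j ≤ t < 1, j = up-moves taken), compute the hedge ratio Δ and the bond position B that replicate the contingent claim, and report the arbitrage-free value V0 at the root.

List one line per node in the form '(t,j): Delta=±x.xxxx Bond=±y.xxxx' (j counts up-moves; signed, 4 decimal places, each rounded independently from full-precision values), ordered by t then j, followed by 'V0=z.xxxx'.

(0,0): Delta=3.0217 Bond=-431.5691
V0=88.1700

No-arbitrage ⇒ martingale measure with p* = (R−d)/(u−d) = 0.4130.
At expiry t=1: V(1,0)=0.0000, V(1,1)=239.0800
(0,0): S=172.0000. Δ = (V_up−V_dn)/(S_up−S_dn) = (239.0800−0.0000)/(239.0800−159.9600) = 3.0217. V = [p*·239.0800 + (1−p*)·0.0000]/1.12 = 88.1700. B = V − Δ·S = -431.5691.
Root portfolio cost Δ·172+B reproduces V0=88.1700.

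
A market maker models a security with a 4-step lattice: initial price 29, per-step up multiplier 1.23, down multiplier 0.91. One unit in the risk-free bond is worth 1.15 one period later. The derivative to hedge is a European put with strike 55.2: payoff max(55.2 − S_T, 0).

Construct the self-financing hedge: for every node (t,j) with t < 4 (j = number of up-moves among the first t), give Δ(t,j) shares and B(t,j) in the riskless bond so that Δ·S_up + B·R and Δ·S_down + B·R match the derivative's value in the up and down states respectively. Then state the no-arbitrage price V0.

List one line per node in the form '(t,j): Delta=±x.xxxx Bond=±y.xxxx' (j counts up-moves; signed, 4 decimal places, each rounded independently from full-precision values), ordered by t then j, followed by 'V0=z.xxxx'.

(0,0): Delta=-0.6659 Bond=23.8940
(1,0): Delta=-1.0000 Bond=36.2949
(1,1): Delta=-0.5835 Bond=24.5391
(2,0): Delta=-1.0000 Bond=41.7391
(2,1): Delta=-1.0000 Bond=41.7391
(2,2): Delta=-0.4808 Bond=23.7136
(3,0): Delta=-1.0000 Bond=48.0000
(3,1): Delta=-1.0000 Bond=48.0000
(3,2): Delta=-1.0000 Bond=48.0000
(3,3): Delta=-0.3528 Bond=20.3609
V0=4.5828

Risk-neutral probability p* = (R−d)/(u−d) = (1.15−0.91)/(1.23−0.91) = 0.7500.
Terminal values V(4,·): V(4,0)=35.3133, V(4,1)=28.3201, V(4,2)=18.8679, V(4,3)=6.0917, V(4,4)=0.0000
(3,0): S=21.8536. Δ = (V_up−V_dn)/(S_up−S_dn) = (28.3201−35.3133)/(26.8799−19.8867) = -1.0000. V = [p*·28.3201 + (1−p*)·35.3133]/1.15 = 26.1464. B = V − Δ·S = 48.0000.
(3,1): S=29.5383. Δ = (V_up−V_dn)/(S_up−S_dn) = (18.8679−28.3201)/(36.3321−26.8799) = -1.0000. V = [p*·18.8679 + (1−p*)·28.3201]/1.15 = 18.4617. B = V − Δ·S = 48.0000.
(3,2): S=39.9254. Δ = (V_up−V_dn)/(S_up−S_dn) = (6.0917−18.8679)/(49.1083−36.3321) = -1.0000. V = [p*·6.0917 + (1−p*)·18.8679]/1.15 = 8.0746. B = V − Δ·S = 48.0000.
(3,3): S=53.9651. Δ = (V_up−V_dn)/(S_up−S_dn) = (0.0000−6.0917)/(66.3771−49.1083) = -0.3528. V = [p*·0.0000 + (1−p*)·6.0917]/1.15 = 1.3243. B = V − Δ·S = 20.3609.
(2,0): S=24.0149. Δ = (V_up−V_dn)/(S_up−S_dn) = (18.4617−26.1464)/(29.5383−21.8536) = -1.0000. V = [p*·18.4617 + (1−p*)·26.1464]/1.15 = 17.7242. B = V − Δ·S = 41.7391.
(2,1): S=32.4597. Δ = (V_up−V_dn)/(S_up−S_dn) = (8.0746−18.4617)/(39.9254−29.5383) = -1.0000. V = [p*·8.0746 + (1−p*)·18.4617]/1.15 = 9.2794. B = V − Δ·S = 41.7391.
(2,2): S=43.8741. Δ = (V_up−V_dn)/(S_up−S_dn) = (1.3243−8.0746)/(53.9651−39.9254) = -0.4808. V = [p*·1.3243 + (1−p*)·8.0746]/1.15 = 2.6190. B = V − Δ·S = 23.7136.
(1,0): S=26.3900. Δ = (V_up−V_dn)/(S_up−S_dn) = (9.2794−17.7242)/(32.4597−24.0149) = -1.0000. V = [p*·9.2794 + (1−p*)·17.7242]/1.15 = 9.9049. B = V − Δ·S = 36.2949.
(1,1): S=35.6700. Δ = (V_up−V_dn)/(S_up−S_dn) = (2.6190−9.2794)/(43.8741−32.4597) = -0.5835. V = [p*·2.6190 + (1−p*)·9.2794]/1.15 = 3.7253. B = V − Δ·S = 24.5391.
(0,0): S=29.0000. Δ = (V_up−V_dn)/(S_up−S_dn) = (3.7253−9.9049)/(35.6700−26.3900) = -0.6659. V = [p*·3.7253 + (1−p*)·9.9049]/1.15 = 4.5828. B = V − Δ·S = 23.8940.
Each (Δ,B) replicates both successor values, so the strategy is self-financing and V0 is arbitrage-free.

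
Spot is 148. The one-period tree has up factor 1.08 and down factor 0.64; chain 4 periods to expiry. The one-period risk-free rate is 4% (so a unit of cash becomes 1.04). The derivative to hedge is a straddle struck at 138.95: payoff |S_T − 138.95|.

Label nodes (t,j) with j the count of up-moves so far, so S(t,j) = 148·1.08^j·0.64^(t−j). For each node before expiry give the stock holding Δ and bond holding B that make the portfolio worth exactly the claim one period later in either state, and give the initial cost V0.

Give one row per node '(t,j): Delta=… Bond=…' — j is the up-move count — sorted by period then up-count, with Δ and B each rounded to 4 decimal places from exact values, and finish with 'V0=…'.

The replicating-portfolio and risk-neutral prices coincide; use p* = (1.04−0.64)/(1.08−0.64) = 0.9091 for the latter.
At expiry t=4: V(4,0)=114.1197, V(4,1)=97.0489, V(4,2)=68.2419, V(4,3)=19.6301, V(4,4)=62.4024
(3,0): S=38.7973. Δ = (V_up−V_dn)/(S_up−S_dn) = (97.0489−114.1197)/(41.9011−24.8303) = -1.0000. V = [p*·97.0489 + (1−p*)·114.1197]/1.04 = 94.8085. B = V − Δ·S = 133.6058.
(3,1): S=65.4705. Δ = (V_up−V_dn)/(S_up−S_dn) = (68.2419−97.0489)/(70.7081−41.9011) = -1.0000. V = [p*·68.2419 + (1−p*)·97.0489]/1.04 = 68.1353. B = V − Δ·S = 133.6058.
(3,2): S=110.4814. Δ = (V_up−V_dn)/(S_up−S_dn) = (19.6301−68.2419)/(119.3199−70.7081) = -1.0000. V = [p*·19.6301 + (1−p*)·68.2419]/1.04 = 23.1244. B = V − Δ·S = 133.6058.
(3,3): S=186.4374. Δ = (V_up−V_dn)/(S_up−S_dn) = (62.4024−19.6301)/(201.3524−119.3199) = 0.5214. V = [p*·62.4024 + (1−p*)·19.6301]/1.04 = 56.2634. B = V − Δ·S = -40.9463.
(2,0): S=60.6208. Δ = (V_up−V_dn)/(S_up−S_dn) = (68.1353−94.8085)/(65.4705−38.7973) = -1.0000. V = [p*·68.1353 + (1−p*)·94.8085]/1.04 = 67.8463. B = V − Δ·S = 128.4671.
(2,1): S=102.2976. Δ = (V_up−V_dn)/(S_up−S_dn) = (23.1244−68.1353)/(110.4814−65.4705) = -1.0000. V = [p*·23.1244 + (1−p*)·68.1353]/1.04 = 26.1695. B = V − Δ·S = 128.4671.
(2,2): S=172.6272. Δ = (V_up−V_dn)/(S_up−S_dn) = (56.2634−23.1244)/(186.4374−110.4814) = 0.4363. V = [p*·56.2634 + (1−p*)·23.1244]/1.04 = 51.2027. B = V − Δ·S = -24.1134.
(1,0): S=94.7200. Δ = (V_up−V_dn)/(S_up−S_dn) = (26.1695−67.8463)/(102.2976−60.6208) = -1.0000. V = [p*·26.1695 + (1−p*)·67.8463]/1.04 = 28.8060. B = V − Δ·S = 123.5260.
(1,1): S=159.8400. Δ = (V_up−V_dn)/(S_up−S_dn) = (51.2027−26.1695)/(172.6272−102.2976) = 0.3559. V = [p*·51.2027 + (1−p*)·26.1695]/1.04 = 47.0451. B = V − Δ·S = -9.8485.
(0,0): S=148.0000. Δ = (V_up−V_dn)/(S_up−S_dn) = (47.0451−28.8060)/(159.8400−94.7200) = 0.2801. V = [p*·47.0451 + (1−p*)·28.8060]/1.04 = 43.6414. B = V − Δ·S = 2.1889.
Each (Δ,B) replicates both successor values, so the strategy is self-financing and V0 is arbitrage-free.

(0,0): Delta=0.2801 Bond=2.1889
(1,0): Delta=-1.0000 Bond=123.5260
(1,1): Delta=0.3559 Bond=-9.8485
(2,0): Delta=-1.0000 Bond=128.4671
(2,1): Delta=-1.0000 Bond=128.4671
(2,2): Delta=0.4363 Bond=-24.1134
(3,0): Delta=-1.0000 Bond=133.6058
(3,1): Delta=-1.0000 Bond=133.6058
(3,2): Delta=-1.0000 Bond=133.6058
(3,3): Delta=0.5214 Bond=-40.9463
V0=43.6414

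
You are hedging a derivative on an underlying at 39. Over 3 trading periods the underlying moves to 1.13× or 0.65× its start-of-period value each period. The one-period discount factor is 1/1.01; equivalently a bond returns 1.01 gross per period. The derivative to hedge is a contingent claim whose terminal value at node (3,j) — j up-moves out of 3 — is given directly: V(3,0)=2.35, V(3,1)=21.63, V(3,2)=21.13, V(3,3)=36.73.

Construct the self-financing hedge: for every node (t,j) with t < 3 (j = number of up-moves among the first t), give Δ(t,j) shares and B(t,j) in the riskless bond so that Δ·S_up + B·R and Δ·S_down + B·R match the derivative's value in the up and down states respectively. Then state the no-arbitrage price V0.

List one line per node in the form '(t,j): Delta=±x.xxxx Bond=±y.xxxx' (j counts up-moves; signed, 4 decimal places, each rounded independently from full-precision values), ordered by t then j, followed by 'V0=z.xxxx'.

No-arbitrage ⇒ martingale measure with p* = (R−d)/(u−d) = 0.7500.
Terminal payoffs: V(3,0)=2.3500, V(3,1)=21.6300, V(3,2)=21.1300, V(3,3)=36.7300
  t=2,j=0: stock 16.4775 → up 18.6196 (V=21.6300), down 10.7104 (V=2.3500). Price 16.6436; hedge Δ=2.4377, bond B=-23.5231.
  t=2,j=1: stock 28.6455 → up 32.3694 (V=21.1300), down 18.6196 (V=21.6300). Price 21.0446; hedge Δ=-0.0364, bond B=22.0862.
  t=2,j=2: stock 49.7991 → up 56.2730 (V=36.7300), down 32.3694 (V=21.1300). Price 32.5050; hedge Δ=0.6526, bond B=0.0050.
  t=1,j=0: stock 25.3500 → up 28.6455 (V=21.0446), down 16.4775 (V=16.6436). Price 19.7468; hedge Δ=0.3617, bond B=10.5781.
  t=1,j=1: stock 44.0700 → up 49.7991 (V=32.5050), down 28.6455 (V=21.0446). Price 29.3464; hedge Δ=0.5418, bond B=5.4706.
  t=0,j=0: stock 39.0000 → up 44.0700 (V=29.3464), down 25.3500 (V=19.7468). Price 26.6797; hedge Δ=0.5128, bond B=6.6806.
The time-0 hedge costs 26.6797, which is the no-arbitrage price.

(0,0): Delta=0.5128 Bond=6.6806
(1,0): Delta=0.3617 Bond=10.5781
(1,1): Delta=0.5418 Bond=5.4706
(2,0): Delta=2.4377 Bond=-23.5231
(2,1): Delta=-0.0364 Bond=22.0862
(2,2): Delta=0.6526 Bond=0.0050
V0=26.6797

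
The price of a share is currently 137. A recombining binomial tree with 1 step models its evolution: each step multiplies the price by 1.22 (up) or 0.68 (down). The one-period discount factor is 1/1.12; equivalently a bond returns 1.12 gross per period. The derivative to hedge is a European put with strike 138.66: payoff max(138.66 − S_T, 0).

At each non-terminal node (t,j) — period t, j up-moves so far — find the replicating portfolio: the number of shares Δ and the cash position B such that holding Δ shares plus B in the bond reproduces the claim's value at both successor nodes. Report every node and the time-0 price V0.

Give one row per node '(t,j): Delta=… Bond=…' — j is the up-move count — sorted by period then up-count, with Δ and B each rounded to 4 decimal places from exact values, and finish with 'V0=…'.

(0,0): Delta=-0.6150 Bond=91.7824
V0=7.5231

Risk-neutral probability p* = (R−d)/(u−d) = (1.12−0.68)/(1.22−0.68) = 0.8148.
Terminal values V(1,·): V(1,0)=45.5000, V(1,1)=0.0000
  t=0,j=0: stock 137.0000 → up 167.1400 (V=0.0000), down 93.1600 (V=45.5000). Price 7.5231; hedge Δ=-0.6150, bond B=91.7824.
The time-0 hedge costs 7.5231, which is the no-arbitrage price.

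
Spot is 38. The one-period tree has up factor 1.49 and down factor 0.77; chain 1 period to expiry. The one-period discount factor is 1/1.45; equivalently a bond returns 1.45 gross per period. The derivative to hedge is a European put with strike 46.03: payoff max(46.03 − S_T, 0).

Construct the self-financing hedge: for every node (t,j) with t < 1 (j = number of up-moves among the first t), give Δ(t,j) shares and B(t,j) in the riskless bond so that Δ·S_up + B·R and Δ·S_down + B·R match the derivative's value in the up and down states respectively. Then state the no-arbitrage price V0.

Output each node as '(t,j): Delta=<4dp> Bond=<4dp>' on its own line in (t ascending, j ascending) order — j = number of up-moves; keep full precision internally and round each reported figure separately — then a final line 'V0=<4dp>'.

Risk-neutral probability p* = (R−d)/(u−d) = (1.45−0.77)/(1.49−0.77) = 0.9444.
Terminal payoffs: V(1,0)=16.7700, V(1,1)=0.0000
Node (0,0) S=38.0000: V=(p*·0.0000+(1−p*)·16.7700)/1.45=0.6425; Δ=(0.0000−16.7700)/(56.6200−29.2600)=-0.6129; B=V−Δ·S=23.9342
The time-0 hedge costs 0.6425, which is the no-arbitrage price.

(0,0): Delta=-0.6129 Bond=23.9342
V0=0.6425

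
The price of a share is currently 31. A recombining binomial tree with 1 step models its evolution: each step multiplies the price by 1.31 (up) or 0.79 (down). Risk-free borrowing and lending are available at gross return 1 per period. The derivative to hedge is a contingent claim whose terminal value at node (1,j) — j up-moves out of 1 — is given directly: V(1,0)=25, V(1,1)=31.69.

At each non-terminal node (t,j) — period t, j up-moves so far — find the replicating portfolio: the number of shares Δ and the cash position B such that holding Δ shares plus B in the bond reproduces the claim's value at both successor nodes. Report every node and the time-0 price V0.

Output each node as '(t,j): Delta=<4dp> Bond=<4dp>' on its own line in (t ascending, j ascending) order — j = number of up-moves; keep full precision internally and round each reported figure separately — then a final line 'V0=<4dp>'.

(0,0): Delta=0.4150 Bond=14.8363
V0=27.7017

Risk-neutral probability p* = (R−d)/(u−d) = (1−0.79)/(1.31−0.79) = 0.4038.
Payoff layer (t=1): V(1,0)=25.0000, V(1,1)=31.6900
Node (0,0) S=31.0000: V=(p*·31.6900+(1−p*)·25.0000)/1=27.7017; Δ=(31.6900−25.0000)/(40.6100−24.4900)=0.4150; B=V−Δ·S=14.8363
Check: Δ(0,0)·S0 + B(0,0) = 27.7017 = V0.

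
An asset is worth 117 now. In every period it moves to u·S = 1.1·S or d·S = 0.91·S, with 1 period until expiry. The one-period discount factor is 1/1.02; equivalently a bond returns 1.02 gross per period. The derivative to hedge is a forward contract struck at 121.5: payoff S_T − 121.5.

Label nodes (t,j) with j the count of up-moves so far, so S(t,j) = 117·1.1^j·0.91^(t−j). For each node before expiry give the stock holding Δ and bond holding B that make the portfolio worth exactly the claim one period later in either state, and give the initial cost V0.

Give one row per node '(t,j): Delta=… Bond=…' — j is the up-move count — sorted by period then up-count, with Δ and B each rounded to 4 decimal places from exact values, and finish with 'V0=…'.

(0,0): Delta=1.0000 Bond=-119.1176
V0=-2.1176

No-arbitrage ⇒ martingale measure with p* = (R−d)/(u−d) = 0.5789.
Terminal payoffs: V(1,0)=-15.0300, V(1,1)=7.2000
  t=0,j=0: stock 117.0000 → up 128.7000 (V=7.2000), down 106.4700 (V=-15.0300). Price -2.1176; hedge Δ=1.0000, bond B=-119.1176.
Root portfolio cost Δ·117+B reproduces V0=-2.1176.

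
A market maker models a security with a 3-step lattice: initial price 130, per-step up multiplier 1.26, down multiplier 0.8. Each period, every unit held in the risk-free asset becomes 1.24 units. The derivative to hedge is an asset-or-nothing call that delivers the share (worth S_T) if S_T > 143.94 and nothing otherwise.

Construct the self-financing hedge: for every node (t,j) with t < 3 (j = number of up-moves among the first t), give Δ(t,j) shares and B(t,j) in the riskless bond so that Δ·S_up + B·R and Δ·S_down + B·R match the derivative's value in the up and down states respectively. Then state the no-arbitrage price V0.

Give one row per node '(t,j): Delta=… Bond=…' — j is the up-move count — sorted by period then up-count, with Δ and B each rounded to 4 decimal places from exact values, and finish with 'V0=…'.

(0,0): Delta=1.0940 Bond=-12.5268
(1,0): Delta=2.6623 Bond=-178.6315
(1,1): Delta=1.0488 Bond=-8.1196
(2,0): Delta=0.0000 Bond=0.0000
(2,1): Delta=2.7391 Bond=-231.5714
(2,2): Delta=1.0000 Bond=0.0000
V0=129.6989

No-arbitrage ⇒ martingale measure with p* = (R−d)/(u−d) = 0.9565.
Payoff layer (t=3): V(3,0)=0.0000, V(3,1)=0.0000, V(3,2)=165.1104, V(3,3)=260.0489
(2,0): S=83.2000. Δ = (V_up−V_dn)/(S_up−S_dn) = (0.0000−0.0000)/(104.8320−66.5600) = 0.0000. V = [p*·0.0000 + (1−p*)·0.0000]/1.24 = 0.0000. B = V − Δ·S = 0.0000.
(2,1): S=131.0400. Δ = (V_up−V_dn)/(S_up−S_dn) = (165.1104−0.0000)/(165.1104−104.8320) = 2.7391. V = [p*·165.1104 + (1−p*)·0.0000]/1.24 = 127.3643. B = V − Δ·S = -231.5714.
(2,2): S=206.3880. Δ = (V_up−V_dn)/(S_up−S_dn) = (260.0489−165.1104)/(260.0489−165.1104) = 1.0000. V = [p*·260.0489 + (1−p*)·165.1104]/1.24 = 206.3880. B = V − Δ·S = 0.0000.
(1,0): S=104.0000. Δ = (V_up−V_dn)/(S_up−S_dn) = (127.3643−0.0000)/(131.0400−83.2000) = 2.6623. V = [p*·127.3643 + (1−p*)·0.0000]/1.24 = 98.2473. B = V − Δ·S = -178.6315.
(1,1): S=163.8000. Δ = (V_up−V_dn)/(S_up−S_dn) = (206.3880−127.3643)/(206.3880−131.0400) = 1.0488. V = [p*·206.3880 + (1−p*)·127.3643]/1.24 = 163.6711. B = V − Δ·S = -8.1196.
(0,0): S=130.0000. Δ = (V_up−V_dn)/(S_up−S_dn) = (163.6711−98.2473)/(163.8000−104.0000) = 1.0940. V = [p*·163.6711 + (1−p*)·98.2473]/1.24 = 129.6989. B = V − Δ·S = -12.5268.
Check: Δ(0,0)·S0 + B(0,0) = 129.6989 = V0.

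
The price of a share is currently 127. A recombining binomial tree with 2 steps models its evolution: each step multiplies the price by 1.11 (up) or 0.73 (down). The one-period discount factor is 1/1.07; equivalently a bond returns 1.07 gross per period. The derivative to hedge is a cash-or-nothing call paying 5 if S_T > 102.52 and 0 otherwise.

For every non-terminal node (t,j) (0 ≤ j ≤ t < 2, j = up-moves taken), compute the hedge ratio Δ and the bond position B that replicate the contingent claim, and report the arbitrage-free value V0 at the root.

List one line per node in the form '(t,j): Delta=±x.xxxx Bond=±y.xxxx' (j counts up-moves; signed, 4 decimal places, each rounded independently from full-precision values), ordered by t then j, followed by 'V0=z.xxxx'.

Since d<R<u, set p* = (R−d)/(u−d) = 0.8947; price each node as the discounted p*-expectation of its children.
At expiry t=2: V(2,0)=0.0000, V(2,1)=5.0000, V(2,2)=5.0000
(1,0): S=92.7100. Δ = (V_up−V_dn)/(S_up−S_dn) = (5.0000−0.0000)/(102.9081−67.6783) = 0.1419. V = [p*·5.0000 + (1−p*)·0.0000]/1.07 = 4.1810. B = V − Δ·S = -8.9769.
(1,1): S=140.9700. Δ = (V_up−V_dn)/(S_up−S_dn) = (5.0000−5.0000)/(156.4767−102.9081) = 0.0000. V = [p*·5.0000 + (1−p*)·5.0000]/1.07 = 4.6729. B = V − Δ·S = 4.6729.
(0,0): S=127.0000. Δ = (V_up−V_dn)/(S_up−S_dn) = (4.6729−4.1810)/(140.9700−92.7100) = 0.0102. V = [p*·4.6729 + (1−p*)·4.1810]/1.07 = 4.3188. B = V − Δ·S = 3.0244.
The time-0 hedge costs 4.3188, which is the no-arbitrage price.

(0,0): Delta=0.0102 Bond=3.0244
(1,0): Delta=0.1419 Bond=-8.9769
(1,1): Delta=0.0000 Bond=4.6729
V0=4.3188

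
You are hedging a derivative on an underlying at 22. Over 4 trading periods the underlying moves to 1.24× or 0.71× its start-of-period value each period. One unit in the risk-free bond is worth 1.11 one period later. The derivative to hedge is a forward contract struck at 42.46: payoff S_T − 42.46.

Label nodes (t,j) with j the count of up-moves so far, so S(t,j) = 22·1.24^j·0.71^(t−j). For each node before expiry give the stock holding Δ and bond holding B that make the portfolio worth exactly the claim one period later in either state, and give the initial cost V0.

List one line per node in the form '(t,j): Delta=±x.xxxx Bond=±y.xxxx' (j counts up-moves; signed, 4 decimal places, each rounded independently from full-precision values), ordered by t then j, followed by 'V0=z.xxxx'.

(0,0): Delta=1.0000 Bond=-27.9697
(1,0): Delta=1.0000 Bond=-31.0464
(1,1): Delta=1.0000 Bond=-31.0464
(2,0): Delta=1.0000 Bond=-34.4615
(2,1): Delta=1.0000 Bond=-34.4615
(2,2): Delta=1.0000 Bond=-34.4615
(3,0): Delta=1.0000 Bond=-38.2523
(3,1): Delta=1.0000 Bond=-38.2523
(3,2): Delta=1.0000 Bond=-38.2523
(3,3): Delta=1.0000 Bond=-38.2523
V0=-5.9697

Under the risk-neutral measure, an up-move has probability p* = (R−d)/(u−d) = 0.7547 and values discount at R = 1.11.
Terminal payoffs: V(4,0)=-36.8694, V(4,1)=-32.6962, V(4,2)=-25.4077, V(4,3)=-12.6785, V(4,4)=9.5527
(3,0): S=7.8740. Δ = (V_up−V_dn)/(S_up−S_dn) = (-32.6962−-36.8694)/(9.7638−5.5906) = 1.0000. V = [p*·-32.6962 + (1−p*)·-36.8694]/1.11 = -30.3782. B = V − Δ·S = -38.2523.
(3,1): S=13.7518. Δ = (V_up−V_dn)/(S_up−S_dn) = (-25.4077−-32.6962)/(17.0523−9.7638) = 1.0000. V = [p*·-25.4077 + (1−p*)·-32.6962]/1.11 = -24.5004. B = V − Δ·S = -38.2523.
(3,2): S=24.0173. Δ = (V_up−V_dn)/(S_up−S_dn) = (-12.6785−-25.4077)/(29.7815−17.0523) = 1.0000. V = [p*·-12.6785 + (1−p*)·-25.4077]/1.11 = -14.2349. B = V − Δ·S = -38.2523.
(3,3): S=41.9457. Δ = (V_up−V_dn)/(S_up−S_dn) = (9.5527−-12.6785)/(52.0127−29.7815) = 1.0000. V = [p*·9.5527 + (1−p*)·-12.6785]/1.11 = 3.6935. B = V − Δ·S = -38.2523.
(2,0): S=11.0902. Δ = (V_up−V_dn)/(S_up−S_dn) = (-24.5004−-30.3782)/(13.7518−7.8740) = 1.0000. V = [p*·-24.5004 + (1−p*)·-30.3782]/1.11 = -23.3713. B = V − Δ·S = -34.4615.
(2,1): S=19.3688. Δ = (V_up−V_dn)/(S_up−S_dn) = (-14.2349−-24.5004)/(24.0173−13.7518) = 1.0000. V = [p*·-14.2349 + (1−p*)·-24.5004]/1.11 = -15.0927. B = V − Δ·S = -34.4615.
(2,2): S=33.8272. Δ = (V_up−V_dn)/(S_up−S_dn) = (3.6935−-14.2349)/(41.9457−24.0173) = 1.0000. V = [p*·3.6935 + (1−p*)·-14.2349]/1.11 = -0.6343. B = V − Δ·S = -34.4615.
(1,0): S=15.6200. Δ = (V_up−V_dn)/(S_up−S_dn) = (-15.0927−-23.3713)/(19.3688−11.0902) = 1.0000. V = [p*·-15.0927 + (1−p*)·-23.3713]/1.11 = -15.4264. B = V − Δ·S = -31.0464.
(1,1): S=27.2800. Δ = (V_up−V_dn)/(S_up−S_dn) = (-0.6343−-15.0927)/(33.8272−19.3688) = 1.0000. V = [p*·-0.6343 + (1−p*)·-15.0927]/1.11 = -3.7664. B = V − Δ·S = -31.0464.
(0,0): S=22.0000. Δ = (V_up−V_dn)/(S_up−S_dn) = (-3.7664−-15.4264)/(27.2800−15.6200) = 1.0000. V = [p*·-3.7664 + (1−p*)·-15.4264]/1.11 = -5.9697. B = V − Δ·S = -27.9697.
Each (Δ,B) replicates both successor values, so the strategy is self-financing and V0 is arbitrage-free.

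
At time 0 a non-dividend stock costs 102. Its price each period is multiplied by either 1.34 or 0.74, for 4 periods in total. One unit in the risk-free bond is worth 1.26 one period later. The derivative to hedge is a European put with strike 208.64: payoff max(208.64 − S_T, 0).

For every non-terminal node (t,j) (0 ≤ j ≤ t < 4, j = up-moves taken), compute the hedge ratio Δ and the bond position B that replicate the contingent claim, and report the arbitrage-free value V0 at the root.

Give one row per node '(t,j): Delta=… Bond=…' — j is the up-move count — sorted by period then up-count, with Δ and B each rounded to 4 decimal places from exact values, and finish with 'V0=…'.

Since d<R<u, set p* = (R−d)/(u−d) = 0.8667; price each node as the discounted p*-expectation of its children.
Payoff layer (t=4): V(4,0)=178.0537, V(4,1)=153.2540, V(4,2)=108.3464, V(4,3)=27.0273, V(4,4)=0.0000
  t=3,j=0: stock 41.3328 → up 55.3860 (V=153.2540), down 30.5863 (V=178.0537). Price 124.2545; hedge Δ=-1.0000, bond B=165.5873.
  t=3,j=1: stock 74.8460 → up 100.2936 (V=108.3464), down 55.3860 (V=153.2540). Price 90.7413; hedge Δ=-1.0000, bond B=165.5873.
  t=3,j=2: stock 135.5319 → up 181.6127 (V=27.0273), down 100.2936 (V=108.3464). Price 30.0554; hedge Δ=-1.0000, bond B=165.5873.
  t=3,j=3: stock 245.4226 → up 328.8663 (V=0.0000), down 181.6127 (V=27.0273). Price 2.8600; hedge Δ=-0.1835, bond B=47.9055.
  t=2,j=0: stock 55.8552 → up 74.8460 (V=90.7413), down 41.3328 (V=124.2545). Price 75.5633; hedge Δ=-1.0000, bond B=131.4185.
  t=2,j=1: stock 101.1432 → up 135.5319 (V=30.0554), down 74.8460 (V=90.7413). Price 30.2753; hedge Δ=-1.0000, bond B=131.4185.
  t=2,j=2: stock 183.1512 → up 245.4226 (V=2.8600), down 135.5319 (V=30.0554). Price 5.1477; hedge Δ=-0.2475, bond B=50.4733.
  t=1,j=0: stock 75.4800 → up 101.1432 (V=30.2753), down 55.8552 (V=75.5633). Price 28.8204; hedge Δ=-1.0000, bond B=104.3004.
  t=1,j=1: stock 136.6800 → up 183.1512 (V=5.1477), down 101.1432 (V=30.2753). Price 6.7445; hedge Δ=-0.3064, bond B=48.6238.
  t=0,j=0: stock 102.0000 → up 136.6800 (V=6.7445), down 75.4800 (V=28.8204). Price 7.6888; hedge Δ=-0.3607, bond B=44.4820.
Each (Δ,B) replicates both successor values, so the strategy is self-financing and V0 is arbitrage-free.

(0,0): Delta=-0.3607 Bond=44.4820
(1,0): Delta=-1.0000 Bond=104.3004
(1,1): Delta=-0.3064 Bond=48.6238
(2,0): Delta=-1.0000 Bond=131.4185
(2,1): Delta=-1.0000 Bond=131.4185
(2,2): Delta=-0.2475 Bond=50.4733
(3,0): Delta=-1.0000 Bond=165.5873
(3,1): Delta=-1.0000 Bond=165.5873
(3,2): Delta=-1.0000 Bond=165.5873
(3,3): Delta=-0.1835 Bond=47.9055
V0=7.6888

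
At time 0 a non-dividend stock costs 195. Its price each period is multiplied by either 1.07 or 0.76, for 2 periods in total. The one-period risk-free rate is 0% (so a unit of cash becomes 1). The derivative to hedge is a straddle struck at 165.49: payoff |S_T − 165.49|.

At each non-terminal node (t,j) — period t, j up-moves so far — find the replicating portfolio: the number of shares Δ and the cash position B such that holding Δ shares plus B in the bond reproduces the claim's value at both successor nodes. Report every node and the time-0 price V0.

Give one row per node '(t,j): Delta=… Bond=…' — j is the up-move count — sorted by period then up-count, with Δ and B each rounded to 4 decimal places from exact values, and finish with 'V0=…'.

(0,0): Delta=0.4796 Bond=-53.7905
(1,0): Delta=-1.0000 Bond=165.4900
(1,1): Delta=0.7862 Bond=-117.7473
V0=39.7365

Under the risk-neutral measure, an up-move has probability p* = (R−d)/(u−d) = 0.7742 and values discount at R = 1.
Payoff layer (t=2): V(2,0)=52.8580, V(2,1)=6.9160, V(2,2)=57.7655
  t=1,j=0: stock 148.2000 → up 158.5740 (V=6.9160), down 112.6320 (V=52.8580). Price 17.2900; hedge Δ=-1.0000, bond B=165.4900.
  t=1,j=1: stock 208.6500 → up 223.2555 (V=57.7655), down 158.5740 (V=6.9160). Price 46.2834; hedge Δ=0.7862, bond B=-117.7473.
  t=0,j=0: stock 195.0000 → up 208.6500 (V=46.2834), down 148.2000 (V=17.2900). Price 39.7365; hedge Δ=0.4796, bond B=-53.7905.
Check: Δ(0,0)·S0 + B(0,0) = 39.7365 = V0.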